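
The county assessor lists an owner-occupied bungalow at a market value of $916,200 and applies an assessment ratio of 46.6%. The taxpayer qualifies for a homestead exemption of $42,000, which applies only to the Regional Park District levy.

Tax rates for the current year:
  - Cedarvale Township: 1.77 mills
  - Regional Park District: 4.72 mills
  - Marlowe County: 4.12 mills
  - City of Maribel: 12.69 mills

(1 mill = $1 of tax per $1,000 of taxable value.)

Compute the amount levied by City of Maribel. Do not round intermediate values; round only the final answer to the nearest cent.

$5,417.99

Assessed value = $916,200 × 0.466 = $426,949.2
City of Maribel taxable value = $426,949.2 (exemption does not apply)
City of Maribel levy = $426,949.2 × 0.01269 = $5,417.985348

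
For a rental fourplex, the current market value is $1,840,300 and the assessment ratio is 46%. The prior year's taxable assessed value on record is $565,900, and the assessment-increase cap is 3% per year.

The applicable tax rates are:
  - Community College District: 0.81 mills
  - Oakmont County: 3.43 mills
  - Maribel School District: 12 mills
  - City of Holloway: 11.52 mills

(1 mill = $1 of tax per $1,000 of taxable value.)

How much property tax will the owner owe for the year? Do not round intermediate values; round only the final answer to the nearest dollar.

Uncapped assessed value = $1,840,300 × 0.46 = $846,538
Cap limit = $565,900 × 1.03 = $582,877
Taxable assessed value = min($846,538, $582,877) = $582,877 (cap binds)
Community College District: $582,877 × 0.00081 = $472.13037
Oakmont County: $582,877 × 0.00343 = $1,999.26811
Maribel School District: $582,877 × 0.012 = $6,994.524
City of Holloway: $582,877 × 0.01152 = $6,714.74304
Total = $16,180.66552

$16,181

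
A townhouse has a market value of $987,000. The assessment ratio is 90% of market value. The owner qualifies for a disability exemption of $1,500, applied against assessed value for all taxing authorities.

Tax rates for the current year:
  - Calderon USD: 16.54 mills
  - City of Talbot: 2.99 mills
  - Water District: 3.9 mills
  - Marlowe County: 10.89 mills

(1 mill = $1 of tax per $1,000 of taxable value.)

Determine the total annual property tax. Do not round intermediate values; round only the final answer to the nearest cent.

$30,434.98

Assessed value = $987,000 × 0.9 = $888,300
Taxable value = $888,300 − $1,500 = $886,800
Calderon USD: $886,800 × 0.01654 = $14,667.672
City of Talbot: $886,800 × 0.00299 = $2,651.532
Water District: $886,800 × 0.0039 = $3,458.52
Marlowe County: $886,800 × 0.01089 = $9,657.252
Total = $14,667.672 + $2,651.532 + $3,458.52 + $9,657.252 = $30,434.976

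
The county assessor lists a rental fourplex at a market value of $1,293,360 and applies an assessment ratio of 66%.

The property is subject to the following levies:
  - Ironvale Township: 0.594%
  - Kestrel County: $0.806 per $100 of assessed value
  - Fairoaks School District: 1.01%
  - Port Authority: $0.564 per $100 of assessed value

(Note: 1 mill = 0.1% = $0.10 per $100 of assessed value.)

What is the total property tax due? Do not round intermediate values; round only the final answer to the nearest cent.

$25,386.59

Assessed value = $1,293,360 × 0.66 = $853,617.6
Ironvale Township: $853,617.6 × 0.00594 = $5,070.488544
Kestrel County: $853,617.6 × 0.00806 = $6,880.157856
Fairoaks School District: $853,617.6 × 0.0101 = $8,621.53776
Port Authority: $853,617.6 × 0.00564 = $4,814.403264
Total = $25,386.587424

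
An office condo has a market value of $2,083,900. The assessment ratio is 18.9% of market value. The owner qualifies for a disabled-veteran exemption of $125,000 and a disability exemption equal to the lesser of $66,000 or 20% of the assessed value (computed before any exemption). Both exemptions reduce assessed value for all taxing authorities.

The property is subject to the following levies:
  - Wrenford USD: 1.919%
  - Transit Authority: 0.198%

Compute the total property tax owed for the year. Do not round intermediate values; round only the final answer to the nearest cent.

Assessed value = $2,083,900 × 0.189 = $393,857.1
Disability exemption = min($66,000, 20% × $393,857.1) = min($66,000, $78,771.42) = $66,000 (dollar cap binds)
Taxable value = $393,857.1 − $125,000 − $66,000 = $202,857.1
Wrenford USD: $202,857.1 × 0.01919 = $3,892.827749
Transit Authority: $202,857.1 × 0.00198 = $401.657058
Total = $4,294.484807

$4,294.48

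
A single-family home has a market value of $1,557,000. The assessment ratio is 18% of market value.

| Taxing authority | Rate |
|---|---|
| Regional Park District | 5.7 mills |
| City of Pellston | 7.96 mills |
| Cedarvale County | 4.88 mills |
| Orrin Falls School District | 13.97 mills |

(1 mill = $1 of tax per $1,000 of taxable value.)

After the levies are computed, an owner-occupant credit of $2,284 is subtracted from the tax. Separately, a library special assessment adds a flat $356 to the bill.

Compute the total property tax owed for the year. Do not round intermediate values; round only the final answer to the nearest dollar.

Assessed value = $1,557,000 × 0.18 = $280,260
Regional Park District: $280,260 × 0.0057 = $1,597.482
City of Pellston: $280,260 × 0.00796 = $2,230.8696
Cedarvale County: $280,260 × 0.00488 = $1,367.6688
Orrin Falls School District: $280,260 × 0.01397 = $3,915.2322
Levies subtotal = $9,111.2526
After credit = $9,111.2526 − $2,284 = $6,827.2526
Total = $6,827.2526 + $356 = $7,183.2526

$7,183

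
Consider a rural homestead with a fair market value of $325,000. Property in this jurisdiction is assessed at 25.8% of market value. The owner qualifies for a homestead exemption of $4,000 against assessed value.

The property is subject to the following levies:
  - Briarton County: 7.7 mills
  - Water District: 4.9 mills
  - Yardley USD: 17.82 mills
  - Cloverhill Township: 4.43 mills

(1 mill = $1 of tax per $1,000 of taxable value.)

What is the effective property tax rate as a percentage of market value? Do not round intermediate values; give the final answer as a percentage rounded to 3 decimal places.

Assessed value = $325,000 × 0.258 = $83,850
Taxable value = $83,850 − $4,000 = $79,850
Briarton County: $79,850 × 0.0077 = $614.845
Water District: $79,850 × 0.0049 = $391.265
Yardley USD: $79,850 × 0.01782 = $1,422.927
Cloverhill Township: $79,850 × 0.00443 = $353.7355
Total tax = $2,782.7725
Effective rate = $2,782.7725 ÷ $325,000 = 0.856% of market value

0.856%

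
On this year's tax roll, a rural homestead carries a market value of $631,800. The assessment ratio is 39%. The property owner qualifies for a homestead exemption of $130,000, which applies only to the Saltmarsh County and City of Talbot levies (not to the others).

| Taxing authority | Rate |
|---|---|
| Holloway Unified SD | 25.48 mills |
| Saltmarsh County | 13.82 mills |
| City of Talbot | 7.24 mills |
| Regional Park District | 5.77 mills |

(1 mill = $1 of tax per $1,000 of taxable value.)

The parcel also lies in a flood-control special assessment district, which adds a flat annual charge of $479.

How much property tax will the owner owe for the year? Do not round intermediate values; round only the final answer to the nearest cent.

Assessed value = $631,800 × 0.39 = $246,402
Holloway Unified SD: $246,402 × 0.02548 = $6,278.32296
Saltmarsh County: ($246,402 − $130,000) × 0.01382 = $116,402 × 0.01382 = $1,608.67564
City of Talbot: ($246,402 − $130,000) × 0.00724 = $116,402 × 0.00724 = $842.75048
Regional Park District: $246,402 × 0.00577 = $1,421.73954
Levies subtotal = $10,151.48862
Total = $10,151.48862 + $479 = $10,630.48862

$10,630.49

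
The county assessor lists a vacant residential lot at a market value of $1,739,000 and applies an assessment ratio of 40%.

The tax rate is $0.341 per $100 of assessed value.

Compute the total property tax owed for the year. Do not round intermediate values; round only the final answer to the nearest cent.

$2,372.00

Assessed value = $1,739,000 × 0.4 = $695,600
Tax = $695,600 × 0.00341 = $2,371.996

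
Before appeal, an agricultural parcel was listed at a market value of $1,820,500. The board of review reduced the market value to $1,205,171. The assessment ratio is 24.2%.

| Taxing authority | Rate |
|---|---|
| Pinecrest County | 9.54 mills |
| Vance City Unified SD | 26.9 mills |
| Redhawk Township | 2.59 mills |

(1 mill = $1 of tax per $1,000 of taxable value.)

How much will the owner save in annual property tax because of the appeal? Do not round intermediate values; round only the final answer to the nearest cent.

$5,811.94

Old assessed value = $1,820,500 × 0.242 = $440,561
New assessed value = $1,205,171 × 0.242 = $291,651.382
Combined rate = 0.00954 + 0.0269 + 0.00259 = 0.03903
Old tax = $440,561 × 0.03903 = $17,195.09583
New tax = $291,651.382 × 0.03903 = $11,383.15343946
Reduction = $17,195.09583 − $11,383.15343946 = $5,811.94239054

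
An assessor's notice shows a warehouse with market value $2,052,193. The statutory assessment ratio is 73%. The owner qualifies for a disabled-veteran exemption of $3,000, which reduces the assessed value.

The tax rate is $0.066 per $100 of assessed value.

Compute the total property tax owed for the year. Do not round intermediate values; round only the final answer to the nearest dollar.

$987

Assessed value = $2,052,193 × 0.73 = $1,498,100.89
Taxable value = $1,498,100.89 − $3,000 = $1,495,100.89
Tax = $1,495,100.89 × 0.00066 = $986.7665874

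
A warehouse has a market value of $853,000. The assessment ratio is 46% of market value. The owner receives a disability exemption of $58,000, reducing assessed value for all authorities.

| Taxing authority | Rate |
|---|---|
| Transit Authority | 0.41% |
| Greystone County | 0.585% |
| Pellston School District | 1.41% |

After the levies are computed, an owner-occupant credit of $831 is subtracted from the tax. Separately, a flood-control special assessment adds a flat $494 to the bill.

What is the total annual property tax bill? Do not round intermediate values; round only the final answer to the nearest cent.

$7,704.84

Assessed value = $853,000 × 0.46 = $392,380
Taxable value = $392,380 − $58,000 = $334,380
Transit Authority: $334,380 × 0.0041 = $1,370.958
Greystone County: $334,380 × 0.00585 = $1,956.123
Pellston School District: $334,380 × 0.0141 = $4,714.758
Levies subtotal = $8,041.839
After credit = $8,041.839 − $831 = $7,210.839
Total = $7,210.839 + $494 = $7,704.839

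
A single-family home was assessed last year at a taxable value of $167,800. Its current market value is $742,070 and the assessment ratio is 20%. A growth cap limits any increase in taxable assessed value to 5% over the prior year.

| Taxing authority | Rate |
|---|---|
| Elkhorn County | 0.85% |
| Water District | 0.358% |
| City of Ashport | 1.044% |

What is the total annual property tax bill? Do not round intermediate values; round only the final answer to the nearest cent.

$3,342.28

Uncapped assessed value = $742,070 × 0.2 = $148,414
Cap limit = $167,800 × 1.05 = $176,190
Taxable assessed value = min($148,414, $176,190) = $148,414 (cap does not bind)
Elkhorn County: $148,414 × 0.0085 = $1,261.519
Water District: $148,414 × 0.00358 = $531.32212
City of Ashport: $148,414 × 0.01044 = $1,549.44216
Total = $3,342.28328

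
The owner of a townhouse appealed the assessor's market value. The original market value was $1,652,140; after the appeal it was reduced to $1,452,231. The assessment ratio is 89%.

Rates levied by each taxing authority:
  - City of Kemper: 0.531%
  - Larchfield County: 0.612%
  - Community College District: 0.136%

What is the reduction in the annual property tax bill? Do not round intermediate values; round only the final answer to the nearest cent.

Old assessed value = $1,652,140 × 0.89 = $1,470,404.6
New assessed value = $1,452,231 × 0.89 = $1,292,485.59
Combined rate = 0.00531 + 0.00612 + 0.00136 = 0.01279
Old tax = $1,470,404.6 × 0.01279 = $18,806.474834
New tax = $1,292,485.59 × 0.01279 = $16,530.8906961
Reduction = $18,806.474834 − $16,530.8906961 = $2,275.5841379

$2,275.58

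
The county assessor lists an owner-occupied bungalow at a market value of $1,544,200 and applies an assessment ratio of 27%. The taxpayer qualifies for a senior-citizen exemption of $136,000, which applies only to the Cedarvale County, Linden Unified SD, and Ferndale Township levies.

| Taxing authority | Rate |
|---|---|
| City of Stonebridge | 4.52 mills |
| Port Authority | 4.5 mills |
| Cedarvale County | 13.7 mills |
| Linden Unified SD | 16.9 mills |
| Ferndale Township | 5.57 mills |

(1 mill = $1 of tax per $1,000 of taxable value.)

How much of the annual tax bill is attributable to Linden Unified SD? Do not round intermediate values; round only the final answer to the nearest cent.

Assessed value = $1,544,200 × 0.27 = $416,934
Linden Unified SD taxable value = $416,934 − $136,000 = $280,934
Linden Unified SD levy = $280,934 × 0.0169 = $4,747.7846

$4,747.78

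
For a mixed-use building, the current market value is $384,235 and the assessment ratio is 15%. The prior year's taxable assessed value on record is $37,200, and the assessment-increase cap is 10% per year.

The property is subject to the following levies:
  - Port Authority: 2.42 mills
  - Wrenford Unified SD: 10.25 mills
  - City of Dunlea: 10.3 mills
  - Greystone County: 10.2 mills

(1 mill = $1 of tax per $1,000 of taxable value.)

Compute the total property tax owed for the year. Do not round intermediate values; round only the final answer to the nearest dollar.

$1,357

Uncapped assessed value = $384,235 × 0.15 = $57,635.25
Cap limit = $37,200 × 1.1 = $40,920
Taxable assessed value = min($57,635.25, $40,920) = $40,920 (cap binds)
Port Authority: $40,920 × 0.00242 = $99.0264
Wrenford Unified SD: $40,920 × 0.01025 = $419.43
City of Dunlea: $40,920 × 0.0103 = $421.476
Greystone County: $40,920 × 0.0102 = $417.384
Total = $1,357.3164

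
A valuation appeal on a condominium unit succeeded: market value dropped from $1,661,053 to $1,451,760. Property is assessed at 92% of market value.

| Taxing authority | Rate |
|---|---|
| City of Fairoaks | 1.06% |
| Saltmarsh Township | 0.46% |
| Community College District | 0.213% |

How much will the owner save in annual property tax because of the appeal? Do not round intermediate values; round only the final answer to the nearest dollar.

Old assessed value = $1,661,053 × 0.92 = $1,528,168.76
New assessed value = $1,451,760 × 0.92 = $1,335,619.2
Combined rate = 0.0106 + 0.0046 + 0.00213 = 0.01733
Old tax = $1,528,168.76 × 0.01733 = $26,483.1646108
New tax = $1,335,619.2 × 0.01733 = $23,146.280736
Reduction = $26,483.1646108 − $23,146.280736 = $3,336.8838748

$3,337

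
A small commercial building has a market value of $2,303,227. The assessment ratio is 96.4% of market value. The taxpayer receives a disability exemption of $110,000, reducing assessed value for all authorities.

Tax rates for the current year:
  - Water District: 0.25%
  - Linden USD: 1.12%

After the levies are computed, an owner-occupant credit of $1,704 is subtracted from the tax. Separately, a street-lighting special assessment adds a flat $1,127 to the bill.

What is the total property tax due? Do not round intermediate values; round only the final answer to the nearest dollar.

Assessed value = $2,303,227 × 0.964 = $2,220,310.828
Taxable value = $2,220,310.828 − $110,000 = $2,110,310.828
Water District: $2,110,310.828 × 0.0025 = $5,275.77707
Linden USD: $2,110,310.828 × 0.0112 = $23,635.4812736
Levies subtotal = $28,911.2583436
After credit = $28,911.2583436 − $1,704 = $27,207.2583436
Total = $27,207.2583436 + $1,127 = $28,334.2583436

$28,334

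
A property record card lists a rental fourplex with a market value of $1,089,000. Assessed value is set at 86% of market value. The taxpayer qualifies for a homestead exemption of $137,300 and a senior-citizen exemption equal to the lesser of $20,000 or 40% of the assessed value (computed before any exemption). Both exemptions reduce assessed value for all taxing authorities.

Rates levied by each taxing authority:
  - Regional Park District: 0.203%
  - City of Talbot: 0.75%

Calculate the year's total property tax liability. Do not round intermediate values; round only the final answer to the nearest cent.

$7,426.16

Assessed value = $1,089,000 × 0.86 = $936,540
Senior-citizen exemption = min($20,000, 40% × $936,540) = min($20,000, $374,616) = $20,000 (dollar cap binds)
Taxable value = $936,540 − $137,300 − $20,000 = $779,240
Regional Park District: $779,240 × 0.00203 = $1,581.8572
City of Talbot: $779,240 × 0.0075 = $5,844.3
Total = $7,426.1572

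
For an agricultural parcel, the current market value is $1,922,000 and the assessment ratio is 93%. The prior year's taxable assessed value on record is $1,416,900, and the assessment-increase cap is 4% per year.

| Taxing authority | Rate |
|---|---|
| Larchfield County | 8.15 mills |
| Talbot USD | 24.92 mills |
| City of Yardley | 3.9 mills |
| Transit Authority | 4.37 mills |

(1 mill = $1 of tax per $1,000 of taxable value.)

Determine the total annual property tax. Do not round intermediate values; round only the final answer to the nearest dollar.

$60,918

Uncapped assessed value = $1,922,000 × 0.93 = $1,787,460
Cap limit = $1,416,900 × 1.04 = $1,473,576
Taxable assessed value = min($1,787,460, $1,473,576) = $1,473,576 (cap binds)
Larchfield County: $1,473,576 × 0.00815 = $12,009.6444
Talbot USD: $1,473,576 × 0.02492 = $36,721.51392
City of Yardley: $1,473,576 × 0.0039 = $5,746.9464
Transit Authority: $1,473,576 × 0.00437 = $6,439.52712
Total = $60,917.63184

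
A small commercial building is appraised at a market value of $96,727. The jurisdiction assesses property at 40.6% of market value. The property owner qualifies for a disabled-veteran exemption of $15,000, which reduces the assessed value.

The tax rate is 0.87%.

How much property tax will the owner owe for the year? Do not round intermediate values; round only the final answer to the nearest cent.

Assessed value = $96,727 × 0.406 = $39,271.162
Taxable value = $39,271.162 − $15,000 = $24,271.162
Tax = $24,271.162 × 0.0087 = $211.1591094

$211.16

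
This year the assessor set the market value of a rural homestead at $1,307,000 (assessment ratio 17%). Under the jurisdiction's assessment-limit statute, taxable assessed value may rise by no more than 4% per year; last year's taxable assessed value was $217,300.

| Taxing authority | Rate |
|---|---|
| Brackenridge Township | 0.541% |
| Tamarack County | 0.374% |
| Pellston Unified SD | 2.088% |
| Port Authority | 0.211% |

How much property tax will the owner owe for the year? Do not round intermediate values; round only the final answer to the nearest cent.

$7,141.19

Uncapped assessed value = $1,307,000 × 0.17 = $222,190
Cap limit = $217,300 × 1.04 = $225,992
Taxable assessed value = min($222,190, $225,992) = $222,190 (cap does not bind)
Brackenridge Township: $222,190 × 0.00541 = $1,202.0479
Tamarack County: $222,190 × 0.00374 = $830.9906
Pellston Unified SD: $222,190 × 0.02088 = $4,639.3272
Port Authority: $222,190 × 0.00211 = $468.8209
Total = $7,141.1866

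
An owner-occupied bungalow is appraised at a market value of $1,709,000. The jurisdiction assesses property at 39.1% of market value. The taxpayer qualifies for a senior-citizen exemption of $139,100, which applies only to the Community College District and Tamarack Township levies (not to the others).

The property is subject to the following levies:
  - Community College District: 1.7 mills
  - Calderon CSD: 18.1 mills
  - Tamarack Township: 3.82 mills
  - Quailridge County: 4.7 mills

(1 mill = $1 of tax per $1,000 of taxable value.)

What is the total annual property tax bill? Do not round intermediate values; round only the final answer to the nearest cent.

Assessed value = $1,709,000 × 0.391 = $668,219
Community College District: ($668,219 − $139,100) × 0.0017 = $529,119 × 0.0017 = $899.5023
Calderon CSD: $668,219 × 0.0181 = $12,094.7639
Tamarack Township: ($668,219 − $139,100) × 0.00382 = $529,119 × 0.00382 = $2,021.23458
Quailridge County: $668,219 × 0.0047 = $3,140.6293
Total = $18,156.13008

$18,156.13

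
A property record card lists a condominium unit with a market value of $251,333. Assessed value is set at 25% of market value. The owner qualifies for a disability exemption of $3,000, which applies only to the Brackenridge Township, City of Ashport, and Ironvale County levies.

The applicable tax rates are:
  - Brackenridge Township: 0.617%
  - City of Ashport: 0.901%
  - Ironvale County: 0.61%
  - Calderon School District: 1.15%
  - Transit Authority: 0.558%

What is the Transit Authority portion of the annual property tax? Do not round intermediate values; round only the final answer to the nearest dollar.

Assessed value = $251,333 × 0.25 = $62,833.25
Transit Authority taxable value = $62,833.25 (exemption does not apply)
Transit Authority levy = $62,833.25 × 0.00558 = $350.609535

$351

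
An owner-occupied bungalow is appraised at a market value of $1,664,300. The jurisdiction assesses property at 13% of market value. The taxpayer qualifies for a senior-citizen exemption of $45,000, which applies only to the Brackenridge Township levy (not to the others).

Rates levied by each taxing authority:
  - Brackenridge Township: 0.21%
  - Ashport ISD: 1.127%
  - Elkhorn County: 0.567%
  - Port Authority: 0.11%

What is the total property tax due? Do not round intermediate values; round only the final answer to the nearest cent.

$4,262.97

Assessed value = $1,664,300 × 0.13 = $216,359
Brackenridge Township: ($216,359 − $45,000) × 0.0021 = $171,359 × 0.0021 = $359.8539
Ashport ISD: $216,359 × 0.01127 = $2,438.36593
Elkhorn County: $216,359 × 0.00567 = $1,226.75553
Port Authority: $216,359 × 0.0011 = $237.9949
Total = $4,262.97026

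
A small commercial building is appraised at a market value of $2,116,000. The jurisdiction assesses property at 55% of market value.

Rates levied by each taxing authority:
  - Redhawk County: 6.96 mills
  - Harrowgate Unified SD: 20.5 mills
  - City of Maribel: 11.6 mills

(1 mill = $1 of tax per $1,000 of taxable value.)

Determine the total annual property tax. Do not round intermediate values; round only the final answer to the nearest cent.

$45,458.03

Assessed value = $2,116,000 × 0.55 = $1,163,800
Redhawk County: $1,163,800 × 0.00696 = $8,100.048
Harrowgate Unified SD: $1,163,800 × 0.0205 = $23,857.9
City of Maribel: $1,163,800 × 0.0116 = $13,500.08
Total = $8,100.048 + $23,857.9 + $13,500.08 = $45,458.028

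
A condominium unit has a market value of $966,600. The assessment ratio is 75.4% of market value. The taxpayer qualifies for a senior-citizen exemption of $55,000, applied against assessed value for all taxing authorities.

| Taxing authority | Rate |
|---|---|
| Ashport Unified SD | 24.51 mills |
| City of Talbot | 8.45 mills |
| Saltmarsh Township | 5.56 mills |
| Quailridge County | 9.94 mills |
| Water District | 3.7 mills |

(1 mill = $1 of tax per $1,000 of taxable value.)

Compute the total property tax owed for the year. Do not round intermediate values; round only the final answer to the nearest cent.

$35,146.26

Assessed value = $966,600 × 0.754 = $728,816.4
Taxable value = $728,816.4 − $55,000 = $673,816.4
Ashport Unified SD: $673,816.4 × 0.02451 = $16,515.239964
City of Talbot: $673,816.4 × 0.00845 = $5,693.74858
Saltmarsh Township: $673,816.4 × 0.00556 = $3,746.419184
Quailridge County: $673,816.4 × 0.00994 = $6,697.735016
Water District: $673,816.4 × 0.0037 = $2,493.12068
Total = $16,515.239964 + $5,693.74858 + $3,746.419184 + $6,697.735016 + $2,493.12068 = $35,146.263424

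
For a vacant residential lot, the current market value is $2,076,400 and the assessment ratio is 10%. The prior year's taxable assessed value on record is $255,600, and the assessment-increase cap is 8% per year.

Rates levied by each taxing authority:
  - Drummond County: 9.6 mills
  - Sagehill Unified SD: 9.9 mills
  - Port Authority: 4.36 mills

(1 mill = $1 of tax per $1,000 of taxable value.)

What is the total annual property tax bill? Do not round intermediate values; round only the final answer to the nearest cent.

$4,954.29

Uncapped assessed value = $2,076,400 × 0.1 = $207,640
Cap limit = $255,600 × 1.08 = $276,048
Taxable assessed value = min($207,640, $276,048) = $207,640 (cap does not bind)
Drummond County: $207,640 × 0.0096 = $1,993.344
Sagehill Unified SD: $207,640 × 0.0099 = $2,055.636
Port Authority: $207,640 × 0.00436 = $905.3104
Total = $4,954.2904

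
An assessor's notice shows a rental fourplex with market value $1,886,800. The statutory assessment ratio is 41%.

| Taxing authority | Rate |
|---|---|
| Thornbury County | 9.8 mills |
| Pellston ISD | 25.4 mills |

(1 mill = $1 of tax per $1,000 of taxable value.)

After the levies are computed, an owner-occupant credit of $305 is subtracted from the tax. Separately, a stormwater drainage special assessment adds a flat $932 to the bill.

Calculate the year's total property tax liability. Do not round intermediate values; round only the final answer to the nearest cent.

Assessed value = $1,886,800 × 0.41 = $773,588
Thornbury County: $773,588 × 0.0098 = $7,581.1624
Pellston ISD: $773,588 × 0.0254 = $19,649.1352
Levies subtotal = $27,230.2976
After credit = $27,230.2976 − $305 = $26,925.2976
Total = $26,925.2976 + $932 = $27,857.2976

$27,857.30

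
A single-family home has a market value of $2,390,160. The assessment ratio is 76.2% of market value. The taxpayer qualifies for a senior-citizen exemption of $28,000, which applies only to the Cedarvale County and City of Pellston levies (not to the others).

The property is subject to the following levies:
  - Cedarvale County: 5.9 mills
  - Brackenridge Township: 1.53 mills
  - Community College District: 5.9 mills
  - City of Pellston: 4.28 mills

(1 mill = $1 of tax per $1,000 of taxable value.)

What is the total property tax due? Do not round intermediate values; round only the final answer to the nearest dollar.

$31,788

Assessed value = $2,390,160 × 0.762 = $1,821,301.92
Cedarvale County: ($1,821,301.92 − $28,000) × 0.0059 = $1,793,301.92 × 0.0059 = $10,580.481328
Brackenridge Township: $1,821,301.92 × 0.00153 = $2,786.5919376
Community College District: $1,821,301.92 × 0.0059 = $10,745.681328
City of Pellston: ($1,821,301.92 − $28,000) × 0.00428 = $1,793,301.92 × 0.00428 = $7,675.3322176
Total = $31,788.0868112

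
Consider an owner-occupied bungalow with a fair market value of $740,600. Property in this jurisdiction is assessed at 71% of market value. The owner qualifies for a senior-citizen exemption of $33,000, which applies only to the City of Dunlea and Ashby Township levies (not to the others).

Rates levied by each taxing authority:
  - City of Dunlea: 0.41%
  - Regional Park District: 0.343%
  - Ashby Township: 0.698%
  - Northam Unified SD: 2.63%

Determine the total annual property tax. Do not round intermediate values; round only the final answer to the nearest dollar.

$21,093

Assessed value = $740,600 × 0.71 = $525,826
City of Dunlea: ($525,826 − $33,000) × 0.0041 = $492,826 × 0.0041 = $2,020.5866
Regional Park District: $525,826 × 0.00343 = $1,803.58318
Ashby Township: ($525,826 − $33,000) × 0.00698 = $492,826 × 0.00698 = $3,439.92548
Northam Unified SD: $525,826 × 0.0263 = $13,829.2238
Total = $21,093.31906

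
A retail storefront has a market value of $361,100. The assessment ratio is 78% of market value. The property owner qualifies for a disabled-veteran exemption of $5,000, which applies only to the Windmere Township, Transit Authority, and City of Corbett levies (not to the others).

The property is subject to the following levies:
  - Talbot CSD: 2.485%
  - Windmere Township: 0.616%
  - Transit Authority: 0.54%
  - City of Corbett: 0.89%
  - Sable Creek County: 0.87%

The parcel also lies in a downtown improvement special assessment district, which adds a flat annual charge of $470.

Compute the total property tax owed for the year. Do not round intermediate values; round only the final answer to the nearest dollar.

Assessed value = $361,100 × 0.78 = $281,658
Talbot CSD: $281,658 × 0.02485 = $6,999.2013
Windmere Township: ($281,658 − $5,000) × 0.00616 = $276,658 × 0.00616 = $1,704.21328
Transit Authority: ($281,658 − $5,000) × 0.0054 = $276,658 × 0.0054 = $1,493.9532
City of Corbett: ($281,658 − $5,000) × 0.0089 = $276,658 × 0.0089 = $2,462.2562
Sable Creek County: $281,658 × 0.0087 = $2,450.4246
Levies subtotal = $15,110.04858
Total = $15,110.04858 + $470 = $15,580.04858

$15,580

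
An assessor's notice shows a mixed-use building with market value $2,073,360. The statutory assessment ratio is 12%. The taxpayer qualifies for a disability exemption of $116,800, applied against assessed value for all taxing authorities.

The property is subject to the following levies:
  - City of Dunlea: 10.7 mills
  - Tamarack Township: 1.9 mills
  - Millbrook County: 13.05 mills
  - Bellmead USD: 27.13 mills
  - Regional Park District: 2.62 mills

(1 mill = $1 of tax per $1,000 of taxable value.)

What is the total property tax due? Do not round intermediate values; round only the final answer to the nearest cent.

$7,312.98

Assessed value = $2,073,360 × 0.12 = $248,803.2
Taxable value = $248,803.2 − $116,800 = $132,003.2
City of Dunlea: $132,003.2 × 0.0107 = $1,412.43424
Tamarack Township: $132,003.2 × 0.0019 = $250.80608
Millbrook County: $132,003.2 × 0.01305 = $1,722.64176
Bellmead USD: $132,003.2 × 0.02713 = $3,581.246816
Regional Park District: $132,003.2 × 0.00262 = $345.848384
Total = $1,412.43424 + $250.80608 + $1,722.64176 + $3,581.246816 + $345.848384 = $7,312.97728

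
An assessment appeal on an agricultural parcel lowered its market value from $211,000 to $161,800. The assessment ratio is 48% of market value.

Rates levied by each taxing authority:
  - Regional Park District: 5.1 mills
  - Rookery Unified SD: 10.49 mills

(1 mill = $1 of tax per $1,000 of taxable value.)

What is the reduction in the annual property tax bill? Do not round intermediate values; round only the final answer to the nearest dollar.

$368

Old assessed value = $211,000 × 0.48 = $101,280
New assessed value = $161,800 × 0.48 = $77,664
Combined rate = 0.0051 + 0.01049 = 0.01559
Old tax = $101,280 × 0.01559 = $1,578.9552
New tax = $77,664 × 0.01559 = $1,210.78176
Reduction = $1,578.9552 − $1,210.78176 = $368.17344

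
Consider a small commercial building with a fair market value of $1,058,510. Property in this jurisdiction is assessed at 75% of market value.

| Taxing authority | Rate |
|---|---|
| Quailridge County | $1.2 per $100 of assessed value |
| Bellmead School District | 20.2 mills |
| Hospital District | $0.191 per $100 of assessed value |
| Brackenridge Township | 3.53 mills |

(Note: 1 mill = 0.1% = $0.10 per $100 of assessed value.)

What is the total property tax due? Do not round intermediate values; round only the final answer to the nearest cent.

Assessed value = $1,058,510 × 0.75 = $793,882.5
Quailridge County: $793,882.5 × 0.012 = $9,526.59
Bellmead School District: $793,882.5 × 0.0202 = $16,036.4265
Hospital District: $793,882.5 × 0.00191 = $1,516.315575
Brackenridge Township: $793,882.5 × 0.00353 = $2,802.405225
Total = $29,881.7373

$29,881.74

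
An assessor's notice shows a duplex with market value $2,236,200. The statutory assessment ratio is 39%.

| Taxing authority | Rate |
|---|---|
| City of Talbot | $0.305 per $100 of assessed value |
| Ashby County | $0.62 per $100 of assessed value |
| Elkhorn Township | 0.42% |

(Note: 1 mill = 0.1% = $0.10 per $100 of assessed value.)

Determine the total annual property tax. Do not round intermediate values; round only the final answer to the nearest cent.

$11,729.99

Assessed value = $2,236,200 × 0.39 = $872,118
City of Talbot: $872,118 × 0.00305 = $2,659.9599
Ashby County: $872,118 × 0.0062 = $5,407.1316
Elkhorn Township: $872,118 × 0.0042 = $3,662.8956
Total = $11,729.9871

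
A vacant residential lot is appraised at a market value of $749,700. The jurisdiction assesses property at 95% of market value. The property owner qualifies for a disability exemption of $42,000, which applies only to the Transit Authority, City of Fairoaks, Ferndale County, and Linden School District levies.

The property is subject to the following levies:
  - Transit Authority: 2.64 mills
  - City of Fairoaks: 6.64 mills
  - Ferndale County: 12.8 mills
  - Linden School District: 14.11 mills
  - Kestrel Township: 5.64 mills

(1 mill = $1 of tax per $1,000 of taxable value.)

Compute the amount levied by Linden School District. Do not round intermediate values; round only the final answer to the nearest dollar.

$9,457

Assessed value = $749,700 × 0.95 = $712,215
Linden School District taxable value = $712,215 − $42,000 = $670,215
Linden School District levy = $670,215 × 0.01411 = $9,456.73365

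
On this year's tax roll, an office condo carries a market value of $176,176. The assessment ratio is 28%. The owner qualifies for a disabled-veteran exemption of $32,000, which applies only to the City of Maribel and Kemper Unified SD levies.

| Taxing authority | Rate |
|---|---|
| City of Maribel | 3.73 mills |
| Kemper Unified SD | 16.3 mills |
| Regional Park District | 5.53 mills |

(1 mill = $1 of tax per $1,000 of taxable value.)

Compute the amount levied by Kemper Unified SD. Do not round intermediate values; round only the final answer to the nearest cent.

Assessed value = $176,176 × 0.28 = $49,329.28
Kemper Unified SD taxable value = $49,329.28 − $32,000 = $17,329.28
Kemper Unified SD levy = $17,329.28 × 0.0163 = $282.467264

$282.47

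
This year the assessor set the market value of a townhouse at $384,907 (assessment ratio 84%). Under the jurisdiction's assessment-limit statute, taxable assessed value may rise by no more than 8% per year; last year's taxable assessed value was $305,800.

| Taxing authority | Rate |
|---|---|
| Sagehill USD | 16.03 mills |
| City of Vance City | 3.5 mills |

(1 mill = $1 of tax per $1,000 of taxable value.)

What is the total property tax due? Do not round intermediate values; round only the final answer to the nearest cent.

Uncapped assessed value = $384,907 × 0.84 = $323,321.88
Cap limit = $305,800 × 1.08 = $330,264
Taxable assessed value = min($323,321.88, $330,264) = $323,321.88 (cap does not bind)
Sagehill USD: $323,321.88 × 0.01603 = $5,182.8497364
City of Vance City: $323,321.88 × 0.0035 = $1,131.62658
Total = $6,314.4763164

$6,314.48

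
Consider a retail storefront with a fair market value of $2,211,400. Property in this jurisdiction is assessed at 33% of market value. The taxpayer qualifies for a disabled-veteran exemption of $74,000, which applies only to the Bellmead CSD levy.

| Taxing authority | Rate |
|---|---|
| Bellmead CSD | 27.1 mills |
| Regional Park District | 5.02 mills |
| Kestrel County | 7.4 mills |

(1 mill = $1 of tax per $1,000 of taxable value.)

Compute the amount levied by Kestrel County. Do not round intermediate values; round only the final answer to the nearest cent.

$5,400.24

Assessed value = $2,211,400 × 0.33 = $729,762
Kestrel County taxable value = $729,762 (exemption does not apply)
Kestrel County levy = $729,762 × 0.0074 = $5,400.2388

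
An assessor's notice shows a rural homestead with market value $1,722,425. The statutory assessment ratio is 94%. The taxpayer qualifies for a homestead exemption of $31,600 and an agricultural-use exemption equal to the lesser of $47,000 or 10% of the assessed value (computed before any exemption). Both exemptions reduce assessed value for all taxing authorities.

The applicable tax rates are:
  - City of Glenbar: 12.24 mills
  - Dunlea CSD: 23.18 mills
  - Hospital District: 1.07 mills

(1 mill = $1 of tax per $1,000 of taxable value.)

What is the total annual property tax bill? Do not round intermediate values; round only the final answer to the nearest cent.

Assessed value = $1,722,425 × 0.94 = $1,619,079.5
Agricultural-use exemption = min($47,000, 10% × $1,619,079.5) = min($47,000, $161,907.95) = $47,000 (dollar cap binds)
Taxable value = $1,619,079.5 − $31,600 − $47,000 = $1,540,479.5
City of Glenbar: $1,540,479.5 × 0.01224 = $18,855.46908
Dunlea CSD: $1,540,479.5 × 0.02318 = $35,708.31481
Hospital District: $1,540,479.5 × 0.00107 = $1,648.313065
Total = $56,212.096955

$56,212.10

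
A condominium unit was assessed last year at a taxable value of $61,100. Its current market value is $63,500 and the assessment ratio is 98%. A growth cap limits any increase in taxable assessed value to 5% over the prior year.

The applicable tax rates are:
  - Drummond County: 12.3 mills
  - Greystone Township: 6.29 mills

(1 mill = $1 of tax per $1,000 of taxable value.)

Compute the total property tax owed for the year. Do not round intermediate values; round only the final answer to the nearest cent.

Uncapped assessed value = $63,500 × 0.98 = $62,230
Cap limit = $61,100 × 1.05 = $64,155
Taxable assessed value = min($62,230, $64,155) = $62,230 (cap does not bind)
Drummond County: $62,230 × 0.0123 = $765.429
Greystone Township: $62,230 × 0.00629 = $391.4267
Total = $1,156.8557

$1,156.86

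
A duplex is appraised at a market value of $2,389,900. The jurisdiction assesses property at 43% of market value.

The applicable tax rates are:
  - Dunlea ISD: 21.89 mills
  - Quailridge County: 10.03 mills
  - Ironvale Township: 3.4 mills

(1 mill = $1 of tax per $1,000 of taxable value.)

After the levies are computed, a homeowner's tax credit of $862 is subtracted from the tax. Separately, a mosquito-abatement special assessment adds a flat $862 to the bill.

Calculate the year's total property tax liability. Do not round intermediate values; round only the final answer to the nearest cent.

$36,296.85

Assessed value = $2,389,900 × 0.43 = $1,027,657
Dunlea ISD: $1,027,657 × 0.02189 = $22,495.41173
Quailridge County: $1,027,657 × 0.01003 = $10,307.39971
Ironvale Township: $1,027,657 × 0.0034 = $3,494.0338
Levies subtotal = $36,296.84524
After credit = $36,296.84524 − $862 = $35,434.84524
Total = $35,434.84524 + $862 = $36,296.84524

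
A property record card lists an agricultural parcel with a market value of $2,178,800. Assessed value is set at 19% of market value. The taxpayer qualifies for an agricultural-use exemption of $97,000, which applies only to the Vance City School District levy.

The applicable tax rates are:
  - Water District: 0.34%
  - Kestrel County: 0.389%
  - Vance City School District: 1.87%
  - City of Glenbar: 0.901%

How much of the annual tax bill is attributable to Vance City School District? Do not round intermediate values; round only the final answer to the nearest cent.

$5,927.38

Assessed value = $2,178,800 × 0.19 = $413,972
Vance City School District taxable value = $413,972 − $97,000 = $316,972
Vance City School District levy = $316,972 × 0.0187 = $5,927.3764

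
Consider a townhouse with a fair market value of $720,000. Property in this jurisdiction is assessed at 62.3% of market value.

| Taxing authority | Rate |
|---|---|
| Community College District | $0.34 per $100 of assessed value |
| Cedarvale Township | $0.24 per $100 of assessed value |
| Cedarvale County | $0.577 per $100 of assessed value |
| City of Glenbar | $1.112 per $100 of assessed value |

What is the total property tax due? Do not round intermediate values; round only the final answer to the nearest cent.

$10,177.83

Assessed value = $720,000 × 0.623 = $448,560
Community College District: $448,560 × 0.0034 = $1,525.104
Cedarvale Township: $448,560 × 0.0024 = $1,076.544
Cedarvale County: $448,560 × 0.00577 = $2,588.1912
City of Glenbar: $448,560 × 0.01112 = $4,987.9872
Total = $1,525.104 + $1,076.544 + $2,588.1912 + $4,987.9872 = $10,177.8264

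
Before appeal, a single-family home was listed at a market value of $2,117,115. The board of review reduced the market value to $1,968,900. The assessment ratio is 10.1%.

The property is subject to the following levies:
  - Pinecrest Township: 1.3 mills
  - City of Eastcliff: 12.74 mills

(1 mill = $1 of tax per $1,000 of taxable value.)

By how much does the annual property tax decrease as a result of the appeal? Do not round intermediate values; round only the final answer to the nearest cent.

$210.17

Old assessed value = $2,117,115 × 0.101 = $213,828.615
New assessed value = $1,968,900 × 0.101 = $198,858.9
Combined rate = 0.0013 + 0.01274 = 0.01404
Old tax = $213,828.615 × 0.01404 = $3,002.1537546
New tax = $198,858.9 × 0.01404 = $2,791.978956
Reduction = $3,002.1537546 − $2,791.978956 = $210.1747986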